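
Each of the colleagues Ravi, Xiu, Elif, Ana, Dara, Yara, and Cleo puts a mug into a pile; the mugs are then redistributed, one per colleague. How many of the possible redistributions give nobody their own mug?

1854

Count assignments avoiding every fixed point. For any j of the 7 colleagues fixed to their own mug, the other 7−j can be arranged in (7−j)! ways.
By inclusion–exclusion this is Σ_{j=0}^{7} (−1)^j C(7,j)·(7−j)!.
Computing: 5040 − 5040 + 2520 − 840 + 210 − 42 + 7 − 1 = 1854.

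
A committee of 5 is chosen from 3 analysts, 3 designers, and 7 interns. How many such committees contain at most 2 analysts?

Split by how many analysts are chosen (0 through 2).
Sum: C(3,0)·C(10,5) + C(3,1)·C(10,4) + C(3,2)·C(10,3) = 252 + 630 + 360 = 1242.

1242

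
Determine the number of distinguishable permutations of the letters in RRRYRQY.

RRRYRQY has 7 letters with R appearing 4 times and Y appearing twice.
The number of distinct arrangements is 7!/(4!·2!) = 5040/48 = 105.

105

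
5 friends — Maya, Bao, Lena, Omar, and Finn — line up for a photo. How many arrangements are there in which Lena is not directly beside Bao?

72

Of the 5! = 120 arrangements, those with Lena and Bao adjacent number 2 × 4! = 48 (treat the pair as a block with 2 internal orders).
Complementary counting: 120 − 48 = 72.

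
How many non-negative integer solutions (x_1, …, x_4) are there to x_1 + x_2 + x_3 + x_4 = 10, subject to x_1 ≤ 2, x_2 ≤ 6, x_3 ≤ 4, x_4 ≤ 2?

Ignoring the caps, the number of non-negative solutions to x_1+…+x_4 = 10 is C(13,3) = 286.
Subtract solutions that violate a single cap (substitute x_i' = x_i − (cap_i+1)): x_1 ≥ 3 gives C(10,3) = 120; x_2 ≥ 7 gives C(6,3) = 20; x_3 ≥ 5 gives C(8,3) = 56; x_4 ≥ 3 gives C(10,3) = 120. Together 316.
Add back pairs where two caps are both exceeded: 1 + 10 + 35 + 0 + 1 + 10 = 57.
By inclusion–exclusion the count is 286 − 316 + 57 = 27.

27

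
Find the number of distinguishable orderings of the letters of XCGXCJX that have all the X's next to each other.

Treat the 3 copies of X as a single block. The multiset to arrange is then {XXX, C, C, G, J}, 5 items in all.
That gives (5)!/(2!) = 60 arrangements.

60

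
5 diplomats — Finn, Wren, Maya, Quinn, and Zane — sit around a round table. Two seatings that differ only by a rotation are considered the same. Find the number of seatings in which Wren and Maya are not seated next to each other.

All circular seatings of 5 people number (4)! = 24.
Those with Wren next to Maya: fuse the pair into one unit and seat 4 units around a circle — 2·(3)! = 12.
Subtracting, 24 − 12 = 12.

12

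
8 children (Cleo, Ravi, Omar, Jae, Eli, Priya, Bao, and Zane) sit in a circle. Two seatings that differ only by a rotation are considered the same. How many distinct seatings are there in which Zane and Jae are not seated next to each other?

3600

All circular seatings of 8 people number (7)! = 5040.
Seatings with Zane beside Jae: treat them as a block with 2 internal orders, giving 2 × (6)! = 1440.
Subtracting, 5040 − 1440 = 3600.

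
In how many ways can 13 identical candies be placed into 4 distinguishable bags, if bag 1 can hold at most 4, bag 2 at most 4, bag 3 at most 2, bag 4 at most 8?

44

Ignoring the caps, the number of non-negative solutions to x_1+…+x_4 = 13 is C(16,3) = 560.
Subtract solutions that violate a single cap (substitute x_i' = x_i − (cap_i+1)): x_1 ≥ 5 gives C(11,3) = 165; x_2 ≥ 5 gives C(11,3) = 165; x_3 ≥ 3 gives C(13,3) = 286; x_4 ≥ 9 gives C(7,3) = 35. Together 651.
Add back pairs where two caps are both exceeded: 20 + 56 + 0 + 56 + 0 + 4 = 136.
Subtract triples: 1 + 0 + 0 + 0 = 1.
By inclusion–exclusion the count is 560 − 651 + 136 − 1 = 44.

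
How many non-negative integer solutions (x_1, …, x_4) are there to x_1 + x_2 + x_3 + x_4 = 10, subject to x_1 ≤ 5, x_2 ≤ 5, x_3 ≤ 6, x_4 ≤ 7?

186

Without the upper bounds there are C(13,3) = 286 ways to split 10 among 4 variables.
Subtract solutions that violate a single cap (substitute x_i' = x_i − (cap_i+1)): x_1 ≥ 6 gives C(7,3) = 35; x_2 ≥ 6 gives C(7,3) = 35; x_3 ≥ 7 gives C(6,3) = 20; x_4 ≥ 8 gives C(5,3) = 10. Together 100.
No two caps can be exceeded simultaneously, so the pair terms are all 0.
By inclusion–exclusion the count is 286 − 100 + 0 = 186.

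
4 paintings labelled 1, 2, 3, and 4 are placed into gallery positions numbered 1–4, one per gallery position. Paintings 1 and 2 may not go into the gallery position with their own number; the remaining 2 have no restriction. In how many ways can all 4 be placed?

14

Let Aᵢ (for i ∈ {1, 2}) be the placements that put painting i in its forbidden gallery position. Any j of these fix j positions, leaving (4−j)! ways to fill the rest, and there are C(2,j) ways to pick which j.
By inclusion–exclusion, the number of valid placements is Σ_{j=0}^{2} (−1)^j C(2,j)·(4−j)!.
Computing: 24 − 12 + 2 = 14.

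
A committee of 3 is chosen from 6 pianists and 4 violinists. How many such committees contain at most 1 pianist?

Split by how many pianists are chosen (0 through 1).
Sum: C(6,0)·C(4,3) + C(6,1)·C(4,2) = 4 + 36 = 40.

40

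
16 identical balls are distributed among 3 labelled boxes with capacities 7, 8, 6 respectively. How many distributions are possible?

By stars and bars, unrestricted non-negative solutions to x_1+…+x_3 = 16 number C(16+2,2) = 153.
Subtract solutions that violate a single cap (substitute x_i' = x_i − (cap_i+1)): x_1 ≥ 8 gives C(10,2) = 45; x_2 ≥ 9 gives C(9,2) = 36; x_3 ≥ 7 gives C(11,2) = 55. Together 136.
Add back pairs where two caps are both exceeded: 0 + 3 + 1 = 4.
By inclusion–exclusion the count is 153 − 136 + 4 = 21.

21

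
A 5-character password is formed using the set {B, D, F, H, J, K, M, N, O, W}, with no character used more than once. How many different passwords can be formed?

This is a permutation of 5 out of 10: P(10,5) = 10!/5!.
10 × 9 × 8 × 7 × 6 = 30240.

30240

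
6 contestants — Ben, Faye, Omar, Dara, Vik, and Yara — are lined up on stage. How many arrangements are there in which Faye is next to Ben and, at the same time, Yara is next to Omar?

96

Treat {Faye,Ben} as one block (2 orders) and {Yara,Omar} as another (2 orders).
That leaves 4 units to arrange: 2 × 2 × 4! = 4 × 24 = 96.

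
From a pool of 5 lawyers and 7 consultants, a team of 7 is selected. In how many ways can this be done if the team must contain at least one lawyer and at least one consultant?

791

With no constraint there are C(12,7) = 792 possible selections.
Subtract selections that omit an entire group: no lawyers → C(7,7) = 1; no consultants → C(5,7) = 0.
Both groups omitted at once is impossible, so 792 − 1 = 791.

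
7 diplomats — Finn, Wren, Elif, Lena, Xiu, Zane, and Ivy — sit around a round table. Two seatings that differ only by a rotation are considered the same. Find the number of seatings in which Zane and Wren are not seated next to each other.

All circular seatings of 7 people number (6)! = 720.
Those with Zane next to Wren: fuse the pair into one unit and seat 6 units around a circle — 2·(5)! = 240.
Subtracting, 720 − 240 = 480.

480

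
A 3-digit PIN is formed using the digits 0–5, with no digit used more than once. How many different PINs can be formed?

120

This is a permutation of 3 out of 6: P(6,3) = 6!/3!.
6 × 5 × 4 = 120.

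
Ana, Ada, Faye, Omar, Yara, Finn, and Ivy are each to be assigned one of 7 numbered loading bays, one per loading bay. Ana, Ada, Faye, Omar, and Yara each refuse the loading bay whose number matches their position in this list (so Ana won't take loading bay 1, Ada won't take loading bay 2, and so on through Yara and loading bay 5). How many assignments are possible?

2428

Let Aᵢ (for 1 ≤ i ≤ 5) be the placements that put person i in their forbidden loading bay. Any j of these fix j positions, leaving (7−j)! ways to fill the rest, and there are C(5,j) ways to pick which j.
By inclusion–exclusion, the number of valid placements is Σ_{j=0}^{5} (−1)^j C(5,j)·(7−j)!.
Computing: 5040 − 3600 + 1200 − 240 + 30 − 2 = 2428.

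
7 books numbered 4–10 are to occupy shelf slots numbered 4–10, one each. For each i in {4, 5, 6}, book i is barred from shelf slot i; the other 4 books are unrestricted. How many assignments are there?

Let Aᵢ (for i ∈ {4, 5, 6}) be the placements that put book i in its forbidden shelf slot. Any j of these fix j positions, leaving (7−j)! ways to fill the rest, and there are C(3,j) ways to pick which j.
By inclusion–exclusion, the number of valid placements is Σ_{j=0}^{3} (−1)^j C(3,j)·(7−j)!.
Computing: 5040 − 2160 + 360 − 24 = 3216.

3216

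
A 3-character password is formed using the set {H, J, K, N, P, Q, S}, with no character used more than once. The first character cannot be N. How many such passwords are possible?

The first character has 7−1 = 6 choices (anything except N).
The remaining 2 characters are filled from the other 6 symbols without repetition: 6 × 5 = 30.
Total: 6 × 30 = 180.

180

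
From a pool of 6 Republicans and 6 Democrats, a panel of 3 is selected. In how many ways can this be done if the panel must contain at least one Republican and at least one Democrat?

180

Total 3-person selections from all 12: C(12,3) = 220.
Subtract selections that omit an entire group: no Republicans → C(6,3) = 20; no Democrats → C(6,3) = 20.
Both groups omitted at once is impossible, so 220 − 40 = 180.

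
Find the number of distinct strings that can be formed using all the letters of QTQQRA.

The 6 letters of QTQQRA have repeats: Q appearing 3 times.
So there are 6! / (3!) = 120 distinguishable arrangements.

120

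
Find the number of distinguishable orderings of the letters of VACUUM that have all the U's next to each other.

Treat the 2 copies of U as a single block. The multiset to arrange is then {UU, A, C, M, V}, 5 items in all.
All 5 items are distinct, so there are (5)! = 120 arrangements.

120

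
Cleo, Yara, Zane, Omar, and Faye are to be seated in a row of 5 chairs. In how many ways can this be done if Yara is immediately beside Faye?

Glue Yara and Faye into one block (2 internal orders), leaving 4 units to arrange in a row.
So the count is 2·(4)! = 48.

48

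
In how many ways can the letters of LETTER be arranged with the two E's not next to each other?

Total arrangements of LETTER: 6!/(2!·2!) = 180.
Arrangements with the E's together: treat EE as one letter, giving (5)!/(2!) = 60.
Subtracting, 180 − 60 = 120 arrangements keep the E's apart.

120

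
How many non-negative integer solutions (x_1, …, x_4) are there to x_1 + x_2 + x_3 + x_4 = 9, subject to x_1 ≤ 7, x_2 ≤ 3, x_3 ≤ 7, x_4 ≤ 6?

146

By stars and bars, unrestricted non-negative solutions to x_1+…+x_4 = 9 number C(9+3,3) = 220.
Subtract solutions that violate a single cap (substitute x_i' = x_i − (cap_i+1)): x_1 ≥ 8 gives C(4,3) = 4; x_2 ≥ 4 gives C(8,3) = 56; x_3 ≥ 8 gives C(4,3) = 4; x_4 ≥ 7 gives C(5,3) = 10. Together 74.
No two caps can be exceeded simultaneously, so the pair terms are all 0.
By inclusion–exclusion the count is 220 − 74 + 0 = 146.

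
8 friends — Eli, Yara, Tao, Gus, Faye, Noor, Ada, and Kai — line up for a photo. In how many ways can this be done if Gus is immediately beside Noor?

10080

Place the 6 others and the Gus-Noor pair as 7 objects in a line; the pair has 2 internal arrangements.
So the count is 2·(7)! = 10080.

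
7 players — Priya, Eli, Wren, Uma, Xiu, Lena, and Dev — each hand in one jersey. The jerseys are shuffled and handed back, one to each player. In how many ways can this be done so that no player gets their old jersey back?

1854

Let Aᵢ be the assignments in which player i gets their old jersey. We want the size of the complement of A₁∪…∪A_7.
By inclusion–exclusion this is Σ_{j=0}^{7} (−1)^j C(7,j)·(7−j)!.
Computing: 5040 − 5040 + 2520 − 840 + 210 − 42 + 7 − 1 = 1854.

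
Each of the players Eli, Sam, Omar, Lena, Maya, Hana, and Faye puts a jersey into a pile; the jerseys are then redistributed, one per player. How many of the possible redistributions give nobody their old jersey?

This is the derangement count D_7: permutations of 7 items with no fixed point.
By inclusion–exclusion this is Σ_{j=0}^{7} (−1)^j C(7,j)·(7−j)!.
Computing: 5040 − 5040 + 2520 − 840 + 210 − 42 + 7 − 1 = 1854.

1854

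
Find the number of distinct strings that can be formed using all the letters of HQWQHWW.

The 7 letters of HQWQHWW have repeats: H appearing twice, Q appearing twice, and W appearing 3 times.
Dividing 7! = 5040 by 3!·2!·2! = 24 for the repeated letters gives 210.

210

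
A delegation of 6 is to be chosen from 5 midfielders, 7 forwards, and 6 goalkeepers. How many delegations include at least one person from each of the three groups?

15470

Unrestricted: C(18,6) = 18564 ways to pick any 6 of the 18.
Subtract selections that omit an entire group: no midfielders → C(13,6) = 1716; no forwards → C(11,6) = 462; no goalkeepers → C(12,6) = 924.
Add back selections omitting two groups (i.e. drawn from a single group): C(5,6) + C(7,6) + C(6,6) = 8.
By inclusion–exclusion: 18564 − 3102 + 8 = 15470.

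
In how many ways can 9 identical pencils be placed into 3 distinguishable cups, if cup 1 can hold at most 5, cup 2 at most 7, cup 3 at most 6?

36

Without the upper bounds there are C(11,2) = 55 ways to split 9 among 3 cups.
Subtract solutions that violate a single cap (substitute x_i' = x_i − (cap_i+1)): x_1 ≥ 6 gives C(5,2) = 10; x_2 ≥ 8 gives C(3,2) = 3; x_3 ≥ 7 gives C(4,2) = 6. Together 19.
No two caps can be exceeded simultaneously, so the pair terms are all 0.
By inclusion–exclusion the count is 55 − 19 + 0 = 36.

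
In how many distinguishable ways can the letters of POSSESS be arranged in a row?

210

Letter multiplicities in POSSESS: E×1, O×1, P×1, S×4.
The number of distinct arrangements is 7!/(4!) = 5040/24 = 210.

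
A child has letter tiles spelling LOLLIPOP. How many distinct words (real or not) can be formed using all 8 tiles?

Letter multiplicities in LOLLIPOP: I×1, L×3, O×2, P×2.
Dividing 8! = 40320 by 3!·2!·2! = 24 for the repeated letters gives 1680.

1680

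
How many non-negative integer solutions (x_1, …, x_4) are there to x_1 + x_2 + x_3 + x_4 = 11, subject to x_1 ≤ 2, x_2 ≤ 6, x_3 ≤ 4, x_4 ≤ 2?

Without the upper bounds there are C(14,3) = 364 ways to split 11 among 4 variables.
Subtract solutions that violate a single cap (substitute x_i' = x_i − (cap_i+1)): x_1 ≥ 3 gives C(11,3) = 165; x_2 ≥ 7 gives C(7,3) = 35; x_3 ≥ 5 gives C(9,3) = 84; x_4 ≥ 3 gives C(11,3) = 165. Together 449.
Add back pairs where two caps are both exceeded: 4 + 20 + 56 + 0 + 4 + 20 = 104.
Subtract triples: 0 + 0 + 1 + 0 = 1.
By inclusion–exclusion the count is 364 − 449 + 104 − 1 = 18.

18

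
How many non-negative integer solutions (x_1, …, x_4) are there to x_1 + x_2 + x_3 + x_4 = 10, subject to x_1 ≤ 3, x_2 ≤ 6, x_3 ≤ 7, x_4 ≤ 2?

Without the upper bounds there are C(13,3) = 286 ways to split 10 among 4 variables.
Subtract solutions that violate a single cap (substitute x_i' = x_i − (cap_i+1)): x_1 ≥ 4 gives C(9,3) = 84; x_2 ≥ 7 gives C(6,3) = 20; x_3 ≥ 8 gives C(5,3) = 10; x_4 ≥ 3 gives C(10,3) = 120. Together 234.
Add back pairs where two caps are both exceeded: 0 + 0 + 20 + 0 + 1 + 0 = 21.
By inclusion–exclusion the count is 286 − 234 + 21 = 73.

73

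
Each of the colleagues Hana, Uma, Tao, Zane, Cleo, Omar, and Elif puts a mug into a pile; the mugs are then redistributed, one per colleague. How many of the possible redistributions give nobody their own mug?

1854

This is the derangement count D_7: permutations of 7 items with no fixed point.
By inclusion–exclusion this is Σ_{j=0}^{7} (−1)^j C(7,j)·(7−j)!.
Computing: 5040 − 5040 + 2520 − 840 + 210 − 42 + 7 − 1 = 1854.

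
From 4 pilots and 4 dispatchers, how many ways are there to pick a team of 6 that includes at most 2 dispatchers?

Split by how many dispatchers are chosen (0 through 2).
Sum: C(4,0)·C(4,6) + C(4,1)·C(4,5) + C(4,2)·C(4,4) = 0 + 0 + 6 = 6.

6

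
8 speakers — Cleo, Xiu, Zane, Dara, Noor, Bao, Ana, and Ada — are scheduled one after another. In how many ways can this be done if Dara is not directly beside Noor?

30240

There are 8! = 40320 arrangements in all. If Dara and Noor are adjacent, merging them into one block gives 2·(7)! = 10080 arrangements.
Complementary counting: 40320 − 10080 = 30240.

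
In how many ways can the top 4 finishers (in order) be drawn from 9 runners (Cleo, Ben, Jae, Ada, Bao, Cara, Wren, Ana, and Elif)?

3024

There are 9 choices for 1st place, 8 for 2nd, and so on down to 6 for position 4.
That gives 9 × 8 × 7 × 6 = 3024.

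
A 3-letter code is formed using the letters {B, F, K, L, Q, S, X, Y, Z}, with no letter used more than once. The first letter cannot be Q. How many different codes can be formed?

The first letter has 9−1 = 8 choices (anything except Q).
The remaining 2 letters are filled from the other 8 symbols without repetition: 8 × 7 = 56.
Total: 8 × 56 = 448.

448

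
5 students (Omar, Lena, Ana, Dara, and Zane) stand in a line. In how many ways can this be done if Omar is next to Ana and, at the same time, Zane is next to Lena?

24

Treat {Omar,Ana} as one block (2 orders) and {Zane,Lena} as another (2 orders).
That leaves 3 units to arrange: 2 × 2 × 3! = 4 × 6 = 24.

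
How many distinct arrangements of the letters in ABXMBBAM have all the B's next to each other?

180

Treat the 3 copies of B as a single block. The multiset to arrange is then {BBB, A, A, M, M, X}, 6 items in all.
That gives (6)!/(2!·2!) = 180 arrangements.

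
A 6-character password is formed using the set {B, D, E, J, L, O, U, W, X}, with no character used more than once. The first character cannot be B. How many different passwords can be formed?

The first character has 9−1 = 8 choices (anything except B).
The remaining 5 characters are filled from the other 8 symbols without repetition: 8 × 7 × 6 × 5 × 4 = 6720.
Total: 8 × 6720 = 53760.

53760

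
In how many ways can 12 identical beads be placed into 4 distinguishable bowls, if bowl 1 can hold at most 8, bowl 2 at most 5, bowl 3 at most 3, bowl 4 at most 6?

144

By stars and bars, unrestricted non-negative solutions to x_1+…+x_4 = 12 number C(12+3,3) = 455.
Subtract solutions that violate a single cap (substitute x_i' = x_i − (cap_i+1)): x_1 ≥ 9 gives C(6,3) = 20; x_2 ≥ 6 gives C(9,3) = 84; x_3 ≥ 4 gives C(11,3) = 165; x_4 ≥ 7 gives C(8,3) = 56. Together 325.
Add back pairs where two caps are both exceeded: 0 + 0 + 0 + 10 + 0 + 4 = 14.
By inclusion–exclusion the count is 455 − 325 + 14 = 144.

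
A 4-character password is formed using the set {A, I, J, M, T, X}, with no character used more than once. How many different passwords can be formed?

Choose and order 4 of the 6 symbols: the first character has 6 options, the next 5, then 4, 3.
That product is 6 × 5 × 4 × 3 = 360.

360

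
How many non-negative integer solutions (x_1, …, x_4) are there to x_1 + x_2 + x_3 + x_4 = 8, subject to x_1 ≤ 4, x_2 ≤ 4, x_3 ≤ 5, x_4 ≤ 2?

Ignoring the caps, the number of non-negative solutions to x_1+…+x_4 = 8 is C(11,3) = 165.
Subtract solutions that violate a single cap (substitute x_i' = x_i − (cap_i+1)): x_1 ≥ 5 gives C(6,3) = 20; x_2 ≥ 5 gives C(6,3) = 20; x_3 ≥ 6 gives C(5,3) = 10; x_4 ≥ 3 gives C(8,3) = 56. Together 106.
Add back pairs where two caps are both exceeded: 0 + 0 + 1 + 0 + 1 + 0 = 2.
By inclusion–exclusion the count is 165 − 106 + 2 = 61.

61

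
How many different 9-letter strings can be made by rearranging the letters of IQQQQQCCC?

IQQQQQCCC has 9 letters with C appearing 3 times and Q appearing 5 times.
The number of distinct arrangements is 9!/(5!·3!) = 362880/720 = 504.

504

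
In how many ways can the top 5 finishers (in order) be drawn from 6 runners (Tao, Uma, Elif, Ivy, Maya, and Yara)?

This is an ordered selection of 5 from 6: P(6,5).
That gives 6 × 5 × 4 × 3 × 2 = 720.

720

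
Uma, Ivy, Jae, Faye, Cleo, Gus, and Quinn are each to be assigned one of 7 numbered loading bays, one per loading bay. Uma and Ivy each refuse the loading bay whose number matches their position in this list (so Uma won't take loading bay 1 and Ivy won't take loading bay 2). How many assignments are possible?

3720

Let Aᵢ (for i ∈ {1, 2}) be the placements that put person i in their forbidden loading bay. Any j of these fix j positions, leaving (7−j)! ways to fill the rest, and there are C(2,j) ways to pick which j.
By inclusion–exclusion, the number of valid placements is Σ_{j=0}^{2} (−1)^j C(2,j)·(7−j)!.
Computing: 5040 − 1440 + 120 = 3720.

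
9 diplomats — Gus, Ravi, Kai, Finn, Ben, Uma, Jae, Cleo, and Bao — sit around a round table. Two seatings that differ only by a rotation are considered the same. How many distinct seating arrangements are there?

40320

Seat Gus anywhere (absorbing the rotational symmetry), then permute the other 8: (8)! = 40320.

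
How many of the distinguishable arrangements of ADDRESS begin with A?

180

Fix A in the first position and arrange the remaining 6 letters.
Those 6 letters have D appearing twice and S appearing twice, giving (6)!/(2!·2!) = 180.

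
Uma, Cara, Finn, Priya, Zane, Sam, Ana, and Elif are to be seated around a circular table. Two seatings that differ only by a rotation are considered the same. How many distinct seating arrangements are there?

Around a circle, 8 distinct people have 8!/8 = (7)! = 5040 rotationally distinct seatings.

5040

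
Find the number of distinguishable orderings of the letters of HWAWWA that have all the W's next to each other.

12

Treat the 3 copies of W as a single block. The multiset to arrange is then {WWW, A, A, H}, 4 items in all.
That gives (4)!/(2!) = 12 arrangements.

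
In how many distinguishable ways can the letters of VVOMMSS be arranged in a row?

VVOMMSS has 7 letters with M appearing twice, S appearing twice, and V appearing twice.
The number of distinct arrangements is 7!/(2!·2!·2!) = 5040/8 = 630.

630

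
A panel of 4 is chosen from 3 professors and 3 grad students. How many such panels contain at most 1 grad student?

3

Split by how many grad students are chosen (0 through 1).
Sum: C(3,0)·C(3,4) + C(3,1)·C(3,3) = 0 + 3 = 3.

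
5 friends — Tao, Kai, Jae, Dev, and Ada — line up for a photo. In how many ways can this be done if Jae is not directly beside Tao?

Of the 5! = 120 arrangements, those with Jae and Tao adjacent number 2 × 4! = 48 (treat the pair as a block with 2 internal orders).
So 120 − 48 = 72 arrangements keep them apart.

72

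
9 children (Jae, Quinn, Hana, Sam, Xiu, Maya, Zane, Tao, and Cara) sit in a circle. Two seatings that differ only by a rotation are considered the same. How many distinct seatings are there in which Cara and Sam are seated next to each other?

10080

Treat {Cara, Sam} as one unit (2 internal orders) and seat the resulting 8 units around the table: (7)! circular arrangements.
So 2 × (7)! = 2 × 5040 = 10080.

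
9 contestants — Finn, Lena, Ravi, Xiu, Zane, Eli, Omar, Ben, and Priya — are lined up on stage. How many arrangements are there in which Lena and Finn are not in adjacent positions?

282240

Of the 9! = 362880 arrangements, those with Lena and Finn adjacent number 2 × 8! = 80640 (treat the pair as a block with 2 internal orders).
Complementary counting: 362880 − 80640 = 282240.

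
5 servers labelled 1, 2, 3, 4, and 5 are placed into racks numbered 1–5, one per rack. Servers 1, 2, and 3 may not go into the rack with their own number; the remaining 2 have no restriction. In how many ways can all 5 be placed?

Let Aᵢ (for i ∈ {1, 2, 3}) be the placements that put server i in its forbidden rack. Any j of these fix j positions, leaving (5−j)! ways to fill the rest, and there are C(3,j) ways to pick which j.
By inclusion–exclusion, the number of valid placements is Σ_{j=0}^{3} (−1)^j C(3,j)·(5−j)!.
Computing: 120 − 72 + 18 − 2 = 64.

64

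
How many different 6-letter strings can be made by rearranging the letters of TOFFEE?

180

TOFFEE has 6 letters with E appearing twice and F appearing twice.
So there are 6! / (2!·2!) = 180 distinguishable arrangements.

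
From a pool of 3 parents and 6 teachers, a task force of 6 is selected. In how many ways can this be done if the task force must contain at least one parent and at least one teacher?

83

Total 6-person selections from all 9: C(9,6) = 84.
Subtract selections that omit an entire group: no parents → C(6,6) = 1; no teachers → C(3,6) = 0.
Both groups omitted at once is impossible, so 84 − 1 = 83.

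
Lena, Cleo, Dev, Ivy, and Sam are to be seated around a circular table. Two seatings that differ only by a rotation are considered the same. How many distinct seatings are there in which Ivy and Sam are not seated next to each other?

All circular seatings of 5 people number (4)! = 24.
Seatings with Ivy beside Sam: treat them as a block with 2 internal orders, giving 2 × (3)! = 12.
Subtracting, 24 − 12 = 12.

12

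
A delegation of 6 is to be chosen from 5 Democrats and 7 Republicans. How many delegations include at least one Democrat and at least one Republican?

Total 6-person selections from all 12: C(12,6) = 924.
Subtract selections that omit an entire group: no Democrats → C(7,6) = 7; no Republicans → C(5,6) = 0.
Both groups omitted at once is impossible, so 924 − 7 = 917.

917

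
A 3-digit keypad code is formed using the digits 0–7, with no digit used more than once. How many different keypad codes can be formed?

This is a permutation of 3 out of 8: P(8,3) = 8!/5!.
That product is 8 × 7 × 6 = 336.

336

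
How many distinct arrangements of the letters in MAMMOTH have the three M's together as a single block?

Treat the 3 copies of M as a single block. The multiset to arrange is then {MMM, A, H, O, T}, 5 items in all.
All 5 items are distinct, so there are (5)! = 120 arrangements.

120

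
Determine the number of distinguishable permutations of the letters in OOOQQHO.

The 7 letters of OOOQQHO have repeats: O appearing 4 times and Q appearing twice.
So there are 7! / (4!·2!) = 105 distinguishable arrangements.

105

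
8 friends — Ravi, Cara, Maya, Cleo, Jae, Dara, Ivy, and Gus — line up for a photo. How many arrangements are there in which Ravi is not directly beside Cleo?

30240

Of the 8! = 40320 arrangements, those with Ravi and Cleo adjacent number 2 × 7! = 10080 (treat the pair as a block with 2 internal orders).
Complementary counting: 40320 − 10080 = 30240.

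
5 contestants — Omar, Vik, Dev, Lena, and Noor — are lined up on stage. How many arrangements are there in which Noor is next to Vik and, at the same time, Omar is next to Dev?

24

Treat {Noor,Vik} as one block (2 orders) and {Omar,Dev} as another (2 orders).
That leaves 3 units to arrange: 2 × 2 × 3! = 4 × 6 = 24.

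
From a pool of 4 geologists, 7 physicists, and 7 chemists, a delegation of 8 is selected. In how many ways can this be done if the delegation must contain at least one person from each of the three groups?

40425

Unrestricted: C(18,8) = 43758 ways to pick any 8 of the 18.
Subtract selections that omit an entire group: no geologists → C(14,8) = 3003; no physicists → C(11,8) = 165; no chemists → C(11,8) = 165.
Add back selections omitting two groups (i.e. drawn from a single group): C(4,8) + C(7,8) + C(7,8) = 0.
By inclusion–exclusion: 43758 − 3333 + 0 = 40425.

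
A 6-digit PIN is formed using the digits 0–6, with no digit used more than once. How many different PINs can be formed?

This is a permutation of 6 out of 7: P(7,6) = 7!/1!.
That product is 7 × 6 × 5 × 4 × 3 × 2 = 5040.

5040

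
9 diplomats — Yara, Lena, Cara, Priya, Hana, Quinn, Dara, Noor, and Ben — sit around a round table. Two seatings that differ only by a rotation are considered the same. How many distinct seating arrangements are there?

40320

Fix one person's seat to break rotational symmetry; the remaining 8 people can be arranged in (8)! = 40320 ways.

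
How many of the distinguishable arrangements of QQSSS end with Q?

4

With the last slot taken by Q, it remains to arrange the other 4 letters (QSSS).
Those 4 letters have S appearing 3 times, giving (4)!/(3!) = 4.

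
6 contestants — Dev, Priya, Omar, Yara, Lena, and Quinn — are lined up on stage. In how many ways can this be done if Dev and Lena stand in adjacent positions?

240

Glue Dev and Lena into one block (2 internal orders), leaving 5 units to arrange in a row.
So the count is 2·(5)! = 240.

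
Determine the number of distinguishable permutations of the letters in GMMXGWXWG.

GMMXGWXWG has 9 letters with G appearing 3 times, M appearing twice, W appearing twice, and X appearing twice.
The number of distinct arrangements is 9!/(3!·2!·2!·2!) = 362880/48 = 7560.

7560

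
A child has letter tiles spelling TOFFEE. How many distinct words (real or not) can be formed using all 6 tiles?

180

The 6 letters of TOFFEE have repeats: E appearing twice and F appearing twice.
So there are 6! / (2!·2!) = 180 distinguishable arrangements.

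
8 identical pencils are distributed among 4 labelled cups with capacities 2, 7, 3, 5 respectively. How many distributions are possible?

Without the upper bounds there are C(11,3) = 165 ways to split 8 among 4 cups.
Subtract solutions that violate a single cap (substitute x_i' = x_i − (cap_i+1)): x_1 ≥ 3 gives C(8,3) = 56; x_2 ≥ 8 gives C(3,3) = 1; x_3 ≥ 4 gives C(7,3) = 35; x_4 ≥ 6 gives C(5,3) = 10. Together 102.
Add back pairs where two caps are both exceeded: 0 + 4 + 0 + 0 + 0 + 0 = 4.
By inclusion–exclusion the count is 165 − 102 + 4 = 67.

67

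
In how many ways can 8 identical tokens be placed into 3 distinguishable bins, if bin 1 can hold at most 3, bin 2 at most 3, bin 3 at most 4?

By stars and bars, unrestricted non-negative solutions to x_1+…+x_3 = 8 number C(8+2,2) = 45.
Subtract solutions that violate a single cap (substitute x_i' = x_i − (cap_i+1)): x_1 ≥ 4 gives C(6,2) = 15; x_2 ≥ 4 gives C(6,2) = 15; x_3 ≥ 5 gives C(5,2) = 10. Together 40.
Add back pairs where two caps are both exceeded: 1 + 0 + 0 = 1.
By inclusion–exclusion the count is 45 − 40 + 1 = 6.

6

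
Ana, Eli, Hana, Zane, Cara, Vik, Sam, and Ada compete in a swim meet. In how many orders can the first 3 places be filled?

This is an ordered selection of 3 from 8: P(8,3).
That gives 8 × 7 × 6 = 336.

336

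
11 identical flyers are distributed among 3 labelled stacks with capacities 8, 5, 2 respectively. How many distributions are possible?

By stars and bars, unrestricted non-negative solutions to x_1+…+x_3 = 11 number C(11+2,2) = 78.
Subtract solutions that violate a single cap (substitute x_i' = x_i − (cap_i+1)): x_1 ≥ 9 gives C(4,2) = 6; x_2 ≥ 6 gives C(7,2) = 21; x_3 ≥ 3 gives C(10,2) = 45. Together 72.
Add back pairs where two caps are both exceeded: 0 + 0 + 6 = 6.
By inclusion–exclusion the count is 78 − 72 + 6 = 12.

12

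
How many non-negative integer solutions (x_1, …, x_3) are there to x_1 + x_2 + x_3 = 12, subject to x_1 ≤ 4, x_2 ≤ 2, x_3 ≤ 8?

Ignoring the caps, the number of non-negative solutions to x_1+…+x_3 = 12 is C(14,2) = 91.
Subtract solutions that violate a single cap (substitute x_i' = x_i − (cap_i+1)): x_1 ≥ 5 gives C(9,2) = 36; x_2 ≥ 3 gives C(11,2) = 55; x_3 ≥ 9 gives C(5,2) = 10. Together 101.
Add back pairs where two caps are both exceeded: 15 + 0 + 1 = 16.
By inclusion–exclusion the count is 91 − 101 + 16 = 6.

6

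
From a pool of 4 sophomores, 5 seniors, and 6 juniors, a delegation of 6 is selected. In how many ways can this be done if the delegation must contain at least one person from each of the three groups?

4250

Unrestricted: C(15,6) = 5005 ways to pick any 6 of the 15.
Subtract selections that omit an entire group: no sophomores → C(11,6) = 462; no seniors → C(10,6) = 210; no juniors → C(9,6) = 84.
Add back selections omitting two groups (i.e. drawn from a single group): C(4,6) + C(5,6) + C(6,6) = 1.
By inclusion–exclusion: 5005 − 756 + 1 = 4250.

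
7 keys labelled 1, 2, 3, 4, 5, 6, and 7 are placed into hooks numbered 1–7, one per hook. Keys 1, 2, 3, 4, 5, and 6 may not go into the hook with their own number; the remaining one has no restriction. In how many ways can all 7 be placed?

2119

Let Aᵢ (for 1 ≤ i ≤ 6) be the placements that put key i in its forbidden hook. Any j of these fix j positions, leaving (7−j)! ways to fill the rest, and there are C(6,j) ways to pick which j.
By inclusion–exclusion, the number of valid placements is Σ_{j=0}^{6} (−1)^j C(6,j)·(7−j)!.
Computing: 5040 − 4320 + 1800 − 480 + 90 − 12 + 1 = 2119.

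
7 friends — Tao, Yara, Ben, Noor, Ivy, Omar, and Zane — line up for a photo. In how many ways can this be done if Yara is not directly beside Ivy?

3600

There are 7! = 5040 arrangements in all. If Yara and Ivy are adjacent, merging them into one block gives 2·(6)! = 1440 arrangements.
So 5040 − 1440 = 3600 arrangements keep them apart.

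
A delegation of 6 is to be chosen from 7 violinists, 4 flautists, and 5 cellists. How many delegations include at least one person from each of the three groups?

6545

With no constraint there are C(16,6) = 8008 possible selections.
Selections missing a whole group: no violinists → C(9,6) = 84; no flautists → C(12,6) = 924; no cellists → C(11,6) = 462.
Add back selections omitting two groups (i.e. drawn from a single group): C(7,6) + C(4,6) + C(5,6) = 7.
By inclusion–exclusion: 8008 − 1470 + 7 = 6545.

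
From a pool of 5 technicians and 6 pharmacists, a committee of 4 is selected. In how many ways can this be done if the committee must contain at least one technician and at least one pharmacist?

310

Unrestricted: C(11,4) = 330 ways to pick any 4 of the 11.
Selections missing a whole group: no technicians → C(6,4) = 15; no pharmacists → C(5,4) = 5.
Both groups omitted at once is impossible, so 330 − 20 = 310.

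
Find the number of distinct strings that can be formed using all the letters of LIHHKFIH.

Letter multiplicities in LIHHKFIH: F×1, H×3, I×2, K×1, L×1.
Dividing 8! = 40320 by 3!·2! = 12 for the repeated letters gives 3360.

3360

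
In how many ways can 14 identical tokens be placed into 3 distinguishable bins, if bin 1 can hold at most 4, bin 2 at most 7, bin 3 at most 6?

Without the upper bounds there are C(16,2) = 120 ways to split 14 among 3 bins.
Subtract solutions that violate a single cap (substitute x_i' = x_i − (cap_i+1)): x_1 ≥ 5 gives C(11,2) = 55; x_2 ≥ 8 gives C(8,2) = 28; x_3 ≥ 7 gives C(9,2) = 36. Together 119.
Add back pairs where two caps are both exceeded: 3 + 6 + 0 = 9.
By inclusion–exclusion the count is 120 − 119 + 9 = 10.

10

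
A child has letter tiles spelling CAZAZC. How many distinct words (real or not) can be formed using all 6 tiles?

CAZAZC has 6 letters with A appearing twice, C appearing twice, and Z appearing twice.
The number of distinct arrangements is 6!/(2!·2!·2!) = 720/8 = 90.

90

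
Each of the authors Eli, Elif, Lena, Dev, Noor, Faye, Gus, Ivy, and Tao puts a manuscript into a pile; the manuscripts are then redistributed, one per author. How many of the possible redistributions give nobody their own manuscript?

Let Aᵢ be the assignments in which author i gets their own manuscript. We want the size of the complement of A₁∪…∪A_9.
By inclusion–exclusion this is Σ_{j=0}^{9} (−1)^j C(9,j)·(9−j)!.
Computing: 362880 − 362880 + 181440 − 60480 + 15120 − 3024 + 504 − 72 + 9 − 1 = 133496.

133496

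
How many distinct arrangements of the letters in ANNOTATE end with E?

630

With the last slot taken by E, it remains to arrange the other 7 letters (ANNOTAT).
Those 7 letters have A appearing twice, N appearing twice, and T appearing twice, giving (7)!/(2!·2!·2!) = 630.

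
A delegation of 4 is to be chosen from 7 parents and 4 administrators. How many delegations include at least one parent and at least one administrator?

294

Total 4-person selections from all 11: C(11,4) = 330.
Selections missing a whole group: no parents → C(4,4) = 1; no administrators → C(7,4) = 35.
Both groups omitted at once is impossible, so 330 − 36 = 294.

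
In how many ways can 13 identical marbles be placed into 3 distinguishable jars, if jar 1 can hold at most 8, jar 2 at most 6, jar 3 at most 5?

27

By stars and bars, unrestricted non-negative solutions to x_1+…+x_3 = 13 number C(13+2,2) = 105.
Subtract solutions that violate a single cap (substitute x_i' = x_i − (cap_i+1)): x_1 ≥ 9 gives C(6,2) = 15; x_2 ≥ 7 gives C(8,2) = 28; x_3 ≥ 6 gives C(9,2) = 36. Together 79.
Add back pairs where two caps are both exceeded: 0 + 0 + 1 = 1.
By inclusion–exclusion the count is 105 − 79 + 1 = 27.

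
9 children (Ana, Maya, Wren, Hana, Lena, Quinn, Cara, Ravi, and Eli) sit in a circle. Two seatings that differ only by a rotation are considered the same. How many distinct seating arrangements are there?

Seat Ana anywhere (absorbing the rotational symmetry), then permute the other 8: (8)! = 40320.

40320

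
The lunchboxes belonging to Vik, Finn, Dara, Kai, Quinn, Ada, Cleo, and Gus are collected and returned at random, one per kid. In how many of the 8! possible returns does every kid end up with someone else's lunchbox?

14833

Count assignments avoiding every fixed point. For any j of the 8 kids fixed to their own lunchbox, the other 8−j can be arranged in (8−j)! ways.
By inclusion–exclusion this is Σ_{j=0}^{8} (−1)^j C(8,j)·(8−j)!.
Computing: 40320 − 40320 + 20160 − 6720 + 1680 − 336 + 56 − 8 + 1 = 14833.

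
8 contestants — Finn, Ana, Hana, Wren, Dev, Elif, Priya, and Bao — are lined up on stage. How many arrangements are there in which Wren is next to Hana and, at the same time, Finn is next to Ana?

Treat {Wren,Hana} as one block (2 orders) and {Finn,Ana} as another (2 orders).
That leaves 6 units to arrange: 2 × 2 × 6! = 4 × 720 = 2880.

2880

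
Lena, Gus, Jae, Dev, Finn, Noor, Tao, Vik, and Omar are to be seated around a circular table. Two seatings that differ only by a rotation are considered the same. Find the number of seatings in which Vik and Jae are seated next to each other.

Glue Vik and Jae into a block (2 internal orders). Seating 8 units around a circle gives (7)! arrangements.
So 2 × (7)! = 2 × 5040 = 10080.

10080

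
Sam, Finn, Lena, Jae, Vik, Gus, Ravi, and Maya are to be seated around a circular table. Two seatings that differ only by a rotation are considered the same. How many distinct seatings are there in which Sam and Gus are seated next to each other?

Treat {Sam, Gus} as one unit (2 internal orders) and seat the resulting 7 units around the table: (6)! circular arrangements.
So 2 × (6)! = 2 × 720 = 1440.

1440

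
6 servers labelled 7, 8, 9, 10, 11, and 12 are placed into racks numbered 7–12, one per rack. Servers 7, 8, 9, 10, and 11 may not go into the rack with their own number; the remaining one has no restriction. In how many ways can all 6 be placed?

309

Let Aᵢ (for 7 ≤ i ≤ 11) be the placements that put server i in its forbidden rack. Any j of these fix j positions, leaving (6−j)! ways to fill the rest, and there are C(5,j) ways to pick which j.
By inclusion–exclusion, the number of valid placements is Σ_{j=0}^{5} (−1)^j C(5,j)·(6−j)!.
Computing: 720 − 600 + 240 − 60 + 10 − 1 = 309.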